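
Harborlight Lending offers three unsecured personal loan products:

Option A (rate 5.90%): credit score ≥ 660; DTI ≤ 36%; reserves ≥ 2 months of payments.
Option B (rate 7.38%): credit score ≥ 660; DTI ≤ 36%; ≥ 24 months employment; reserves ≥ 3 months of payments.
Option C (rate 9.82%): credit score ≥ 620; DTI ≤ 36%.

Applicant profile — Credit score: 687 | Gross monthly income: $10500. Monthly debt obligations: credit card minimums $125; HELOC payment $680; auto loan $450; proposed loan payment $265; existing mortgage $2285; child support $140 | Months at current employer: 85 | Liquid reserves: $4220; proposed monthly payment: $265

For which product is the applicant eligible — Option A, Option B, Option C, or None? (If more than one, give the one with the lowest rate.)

Total debts = (125 + 680 + 450 + 265 + 2,285 + 140) = 3,945; DTI = 3,945/10,500 = 37.6%.
Reserves = 4,220/265 = 15.9 months.
Option A: score 687 ≥ 660; DTI 37.6% > 36%; reserves 15.9 ≥ 2 mo → does not qualify.
Option B: score 687 ≥ 660; DTI 37.6% > 36%; employment 85 ≥ 24 mo; reserves 15.9 ≥ 3 mo → does not qualify.
Option C: score 687 ≥ 620; DTI 37.6% > 36% → does not qualify.

None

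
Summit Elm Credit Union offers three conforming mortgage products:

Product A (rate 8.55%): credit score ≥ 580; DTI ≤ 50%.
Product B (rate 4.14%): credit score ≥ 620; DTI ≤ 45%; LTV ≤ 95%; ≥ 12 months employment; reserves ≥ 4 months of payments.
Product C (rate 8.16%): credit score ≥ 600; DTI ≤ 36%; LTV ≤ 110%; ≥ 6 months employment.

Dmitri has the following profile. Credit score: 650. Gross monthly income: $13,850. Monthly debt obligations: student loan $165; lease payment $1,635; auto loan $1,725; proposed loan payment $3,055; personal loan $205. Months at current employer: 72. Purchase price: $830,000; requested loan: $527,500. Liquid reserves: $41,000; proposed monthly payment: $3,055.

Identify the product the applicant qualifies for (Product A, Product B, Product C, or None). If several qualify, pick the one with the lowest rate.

Total debts = (165 + 1,635 + 1,725 + 3,055 + 205) = 6,785; DTI = 6,785/13,850 = 49%.
LTV = 527,500/830,000 = 63.6%.
Reserves = 41,000/3,055 = 13.4 months.
Product A: score 650 ≥ 580; DTI 49% ≤ 50% → qualifies.
Product B: score 650 ≥ 620; DTI 49% > 45%; LTV 63.6% ≤ 95%; employment 72 ≥ 12 mo; reserves 13.4 ≥ 4 mo → does not qualify.
Product C: score 650 ≥ 600; DTI 49% > 36%; LTV 63.6% ≤ 110%; employment 72 ≥ 6 mo → does not qualify.

Product A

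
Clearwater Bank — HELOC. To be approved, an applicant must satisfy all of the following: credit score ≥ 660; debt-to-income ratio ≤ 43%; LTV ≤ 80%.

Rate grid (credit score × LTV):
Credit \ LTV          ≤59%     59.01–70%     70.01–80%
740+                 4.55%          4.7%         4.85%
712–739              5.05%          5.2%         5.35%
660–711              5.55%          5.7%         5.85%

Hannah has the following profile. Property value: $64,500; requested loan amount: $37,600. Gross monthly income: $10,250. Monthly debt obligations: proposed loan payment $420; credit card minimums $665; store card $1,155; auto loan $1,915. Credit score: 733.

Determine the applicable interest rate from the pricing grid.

5.05%

Credit score 733 ≥ 660; Total monthly debts = (420 + 665 + 1,155 + 1,915) = 4,155. DTI = 4,155/10,250 = 40.5% ≤ 43%
LTV = 37,600/64,500 = 58.3% ≤ 80%
Score 733 is in the 712–739 band; LTV 58.3% is in the ≤59% band → 5.05%.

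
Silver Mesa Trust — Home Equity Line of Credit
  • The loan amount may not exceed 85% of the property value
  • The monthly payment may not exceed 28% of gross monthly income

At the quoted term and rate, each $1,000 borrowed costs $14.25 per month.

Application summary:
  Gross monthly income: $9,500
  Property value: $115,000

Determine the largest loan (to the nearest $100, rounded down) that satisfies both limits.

Payment cap: 28% × $9,500 = $2,660/month.
At $14.25 per $1,000, that supports 2,660/14.25 × 1,000 ≈ $186,666 → $186,600.
LTV cap: 85% × $115,000 = $97,750 → $97,700.
Binding constraint: loan-to-value.

$97,700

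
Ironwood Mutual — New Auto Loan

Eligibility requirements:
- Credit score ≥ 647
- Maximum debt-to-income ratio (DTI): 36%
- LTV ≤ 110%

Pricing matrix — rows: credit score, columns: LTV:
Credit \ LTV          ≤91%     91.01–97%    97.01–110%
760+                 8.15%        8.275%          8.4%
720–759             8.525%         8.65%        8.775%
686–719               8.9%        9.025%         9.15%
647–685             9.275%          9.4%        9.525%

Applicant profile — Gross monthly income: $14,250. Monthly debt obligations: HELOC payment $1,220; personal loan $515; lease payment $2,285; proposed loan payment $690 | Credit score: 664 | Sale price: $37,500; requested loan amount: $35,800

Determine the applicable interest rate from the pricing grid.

9.4%

Credit score 664 ≥ 647; Total monthly debts = (1,220 + 515 + 2,285 + 690) = 4,710. DTI: 4,710 ÷ 14,250 = 33.1%, within the 36% cap
LTV: 35,800 ÷ 37,500 = 95.5%, within 110% cap
Row: 664 falls in 647–685. Column: 95.5% falls in 91.01–97%. Rate = 9.4%.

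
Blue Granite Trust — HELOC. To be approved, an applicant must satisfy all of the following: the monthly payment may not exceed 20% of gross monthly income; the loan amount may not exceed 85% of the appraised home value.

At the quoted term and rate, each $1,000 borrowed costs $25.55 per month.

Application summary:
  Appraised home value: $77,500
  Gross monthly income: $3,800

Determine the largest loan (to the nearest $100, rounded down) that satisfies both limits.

$29,700

Payment cap: 20% × $3,800 = $760/month.
At $25.55 per $1,000, that supports 760/25.55 × 1,000 ≈ $29,745 → $29,700.
LTV cap: 85% × $77,500 = $65,875 → $65,800.
Binding constraint: payment-to-income.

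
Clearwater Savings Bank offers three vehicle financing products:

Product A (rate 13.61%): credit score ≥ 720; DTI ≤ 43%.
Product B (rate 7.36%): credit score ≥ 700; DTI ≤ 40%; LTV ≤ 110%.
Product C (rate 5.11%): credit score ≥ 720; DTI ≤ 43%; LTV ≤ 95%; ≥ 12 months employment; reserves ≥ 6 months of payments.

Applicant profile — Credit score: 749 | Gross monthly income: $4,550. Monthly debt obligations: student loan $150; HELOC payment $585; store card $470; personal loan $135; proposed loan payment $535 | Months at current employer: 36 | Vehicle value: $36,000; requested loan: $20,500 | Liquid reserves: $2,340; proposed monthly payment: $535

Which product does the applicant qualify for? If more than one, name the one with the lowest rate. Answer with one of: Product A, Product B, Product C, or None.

Total debts = (150 + 585 + 470 + 135 + 535) = 1,875; DTI = 1,875/4,550 = 41.2%.
LTV = 20,500/36,000 = 56.9%.
Reserves = 2,340/535 = 4.4 months.
Product A: score 749 ≥ 720; DTI 41.2% ≤ 43% → qualifies.
Product B: score 749 ≥ 700; DTI 41.2% > 40%; LTV 56.9% ≤ 110% → does not qualify.
Product C: score 749 ≥ 720; DTI 41.2% ≤ 43%; LTV 56.9% ≤ 95%; employment 36 ≥ 12 mo; reserves 4.4 < 6 mo → does not qualify.

Product A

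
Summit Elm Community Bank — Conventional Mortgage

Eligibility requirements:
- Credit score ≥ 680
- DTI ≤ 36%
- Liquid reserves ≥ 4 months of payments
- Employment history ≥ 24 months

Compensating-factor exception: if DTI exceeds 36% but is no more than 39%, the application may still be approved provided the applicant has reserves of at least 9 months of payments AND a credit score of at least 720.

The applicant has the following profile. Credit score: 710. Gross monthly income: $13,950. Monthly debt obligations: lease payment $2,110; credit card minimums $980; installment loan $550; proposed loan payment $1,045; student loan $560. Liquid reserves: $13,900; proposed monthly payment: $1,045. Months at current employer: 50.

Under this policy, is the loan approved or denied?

Denied

Credit score 710 ≥ 680 (meets base)
Total debts = (2,110 + 980 + 550 + 1,045 + 560) = 5,245. DTI = 5,245/13,950 = 37.6% > 36% — standard DTI limit exceeded.
Reserves = 13,900/1,045 = 13.3 months ≥ 4
Employment 50 ≥ 24 months
DTI 37.6% is within the 36%–39% exception band; checking compensating factors.
Override check — reserves: 13.3 mo (ok); score: 710 (below 720).
Override conditions not both satisfied; exception does not apply.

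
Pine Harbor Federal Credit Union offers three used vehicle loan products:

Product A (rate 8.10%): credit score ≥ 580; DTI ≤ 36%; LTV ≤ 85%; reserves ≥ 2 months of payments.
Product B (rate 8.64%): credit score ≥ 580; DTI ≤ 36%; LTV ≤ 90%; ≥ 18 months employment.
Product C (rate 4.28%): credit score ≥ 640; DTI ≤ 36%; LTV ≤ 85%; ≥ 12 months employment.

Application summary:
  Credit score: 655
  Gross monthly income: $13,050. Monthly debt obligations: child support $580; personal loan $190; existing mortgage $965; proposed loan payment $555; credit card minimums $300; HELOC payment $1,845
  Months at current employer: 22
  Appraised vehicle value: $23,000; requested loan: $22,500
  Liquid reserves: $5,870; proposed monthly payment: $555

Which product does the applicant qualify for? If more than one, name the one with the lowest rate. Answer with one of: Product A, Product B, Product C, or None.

None

Total debts = (580 + 190 + 965 + 555 + 300 + 1,845) = 4,435; DTI = 4,435/13,050 = 34%.
LTV = 22,500/23,000 = 97.8%.
Reserves = 5,870/555 = 10.6 months.
Product A: score 655 ≥ 580; DTI 34% ≤ 36%; LTV 97.8% > 85%; reserves 10.6 ≥ 2 mo → does not qualify.
Product B: score 655 ≥ 580; DTI 34% ≤ 36%; LTV 97.8% > 90%; employment 22 ≥ 18 mo → does not qualify.
Product C: score 655 ≥ 640; DTI 34% ≤ 36%; LTV 97.8% > 85%; employment 22 ≥ 12 mo → does not qualify.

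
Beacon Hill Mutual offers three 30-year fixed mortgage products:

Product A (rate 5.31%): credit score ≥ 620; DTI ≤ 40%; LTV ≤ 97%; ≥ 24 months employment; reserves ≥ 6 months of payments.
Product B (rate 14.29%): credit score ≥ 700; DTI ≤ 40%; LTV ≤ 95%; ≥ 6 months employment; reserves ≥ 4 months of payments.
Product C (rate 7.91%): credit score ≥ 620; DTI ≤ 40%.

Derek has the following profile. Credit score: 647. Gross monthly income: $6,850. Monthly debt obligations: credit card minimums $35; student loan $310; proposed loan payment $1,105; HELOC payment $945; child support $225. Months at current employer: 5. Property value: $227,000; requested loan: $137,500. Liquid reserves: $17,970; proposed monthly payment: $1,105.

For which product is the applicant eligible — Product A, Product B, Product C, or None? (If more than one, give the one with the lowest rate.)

Product C

Total debts = (35 + 310 + 1,105 + 945 + 225) = 2,620; DTI = 2,620/6,850 = 38.2%.
LTV = 137,500/227,000 = 60.6%.
Reserves = 17,970/1,105 = 16.3 months.
Product A: score 647 ≥ 620; DTI 38.2% ≤ 40%; LTV 60.6% ≤ 97%; employment 5 < 24 mo; reserves 16.3 ≥ 6 mo → does not qualify.
Product B: score 647 < 700; DTI 38.2% ≤ 40%; LTV 60.6% ≤ 95%; employment 5 < 6 mo; reserves 16.3 ≥ 4 mo → does not qualify.
Product C: score 647 ≥ 620; DTI 38.2% ≤ 40% → qualifies.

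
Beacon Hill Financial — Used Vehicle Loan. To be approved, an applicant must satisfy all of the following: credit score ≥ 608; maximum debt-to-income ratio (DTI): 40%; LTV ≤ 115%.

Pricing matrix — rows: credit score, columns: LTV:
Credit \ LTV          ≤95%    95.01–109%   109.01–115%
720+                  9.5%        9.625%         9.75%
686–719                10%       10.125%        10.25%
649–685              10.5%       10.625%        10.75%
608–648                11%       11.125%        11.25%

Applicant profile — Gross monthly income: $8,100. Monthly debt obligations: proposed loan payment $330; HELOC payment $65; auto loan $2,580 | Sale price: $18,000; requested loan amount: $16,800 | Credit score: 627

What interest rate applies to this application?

Credit score 627 ≥ 608; Total monthly debts = (330 + 65 + 2,580) = 2,975. DTI = 2,975/8,100 = 36.7% ≤ 40%
LTV = 16,800/18,000 = 93.3% ≤ 115%
Score 627 is in the 608–648 band; LTV 93.3% is in the ≤95% band → 11%.

11%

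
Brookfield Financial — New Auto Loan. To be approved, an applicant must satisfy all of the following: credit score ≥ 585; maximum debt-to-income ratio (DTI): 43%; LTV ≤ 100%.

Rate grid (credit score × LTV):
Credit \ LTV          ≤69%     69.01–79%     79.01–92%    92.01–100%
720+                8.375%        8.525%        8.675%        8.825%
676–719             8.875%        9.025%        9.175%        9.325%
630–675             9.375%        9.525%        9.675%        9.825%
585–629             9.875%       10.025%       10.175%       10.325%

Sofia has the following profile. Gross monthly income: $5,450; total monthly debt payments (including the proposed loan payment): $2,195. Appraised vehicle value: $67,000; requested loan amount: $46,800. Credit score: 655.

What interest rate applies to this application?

Credit score 655 ≥ 585; DTI: 2,195 ÷ 5,450 = 40.3%, within the 43% cap
LTV = 46,800/67,000 = 69.9% ≤ 100%
Row: 655 falls in 630–675. Column: 69.9% falls in 69.01–79%. Rate = 9.525%.

9.525%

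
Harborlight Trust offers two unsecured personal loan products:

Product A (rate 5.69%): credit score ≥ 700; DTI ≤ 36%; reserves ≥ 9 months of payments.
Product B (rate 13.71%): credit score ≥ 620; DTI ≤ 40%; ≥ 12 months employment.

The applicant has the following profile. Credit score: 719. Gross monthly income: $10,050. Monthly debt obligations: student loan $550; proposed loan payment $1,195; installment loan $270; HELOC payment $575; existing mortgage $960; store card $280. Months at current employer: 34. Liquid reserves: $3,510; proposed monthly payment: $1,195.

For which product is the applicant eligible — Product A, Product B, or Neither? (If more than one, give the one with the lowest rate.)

Total debts = (550 + 1,195 + 270 + 575 + 960 + 280) = 3,830; DTI = 3,830/10,050 = 38.1%.
Reserves = 3,510/1,195 = 2.9 months.
Product A: score 719 ≥ 700; DTI 38.1% > 36%; reserves 2.9 < 9 mo → does not qualify.
Product B: score 719 ≥ 620; DTI 38.1% ≤ 40%; employment 34 ≥ 12 mo → qualifies.

Product B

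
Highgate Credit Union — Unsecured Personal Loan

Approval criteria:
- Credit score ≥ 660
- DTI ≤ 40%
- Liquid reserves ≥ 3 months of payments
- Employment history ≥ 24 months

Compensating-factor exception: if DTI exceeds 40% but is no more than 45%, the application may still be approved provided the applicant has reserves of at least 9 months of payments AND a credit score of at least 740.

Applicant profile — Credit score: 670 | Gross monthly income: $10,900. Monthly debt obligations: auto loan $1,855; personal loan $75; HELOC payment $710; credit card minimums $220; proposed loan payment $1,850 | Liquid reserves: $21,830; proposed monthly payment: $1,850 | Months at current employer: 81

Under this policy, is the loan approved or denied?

Credit score 670 ≥ 660 (meets base)
Total debts = (1,855 + 75 + 710 + 220 + 1,850) = 4,710. DTI = 4,710/10,900 = 43.2% > 40% — standard DTI limit exceeded.
Reserves = 21,830/1,850 = 11.8 months ≥ 3
Employment 81 ≥ 24 months
DTI 43.2% is within the 40%–45% exception band; checking compensating factors.
Reserves 11.8 ≥ 9 months; credit score 670 < 740.
Compensating-factor requirement not fully met.

Denied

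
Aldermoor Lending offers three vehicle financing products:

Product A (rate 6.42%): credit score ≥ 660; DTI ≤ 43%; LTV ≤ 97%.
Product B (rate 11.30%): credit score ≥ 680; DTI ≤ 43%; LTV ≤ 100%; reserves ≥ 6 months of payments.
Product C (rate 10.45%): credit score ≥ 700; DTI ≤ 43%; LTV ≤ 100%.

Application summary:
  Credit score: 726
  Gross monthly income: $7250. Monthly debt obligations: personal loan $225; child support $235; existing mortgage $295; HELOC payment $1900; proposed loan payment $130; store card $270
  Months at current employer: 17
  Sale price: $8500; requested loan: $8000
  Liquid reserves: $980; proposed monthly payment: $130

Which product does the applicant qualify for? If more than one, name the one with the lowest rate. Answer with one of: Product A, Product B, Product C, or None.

Product A

Total debts = (225 + 235 + 295 + 1,900 + 130 + 270) = 3,055; DTI = 3,055/7,250 = 42.1%.
LTV = 8,000/8,500 = 94.1%.
Reserves = 980/130 = 7.5 months.
Product A: score 726 ≥ 660; DTI 42.1% ≤ 43%; LTV 94.1% ≤ 97% → qualifies.
Product B: score 726 ≥ 680; DTI 42.1% ≤ 43%; LTV 94.1% ≤ 100%; reserves 7.5 ≥ 6 mo → qualifies.
Product C: score 726 ≥ 700; DTI 42.1% ≤ 43%; LTV 94.1% ≤ 100% → qualifies.
Qualifying: Product A, Product B, Product C. Lowest rate is 6.42% → Product A.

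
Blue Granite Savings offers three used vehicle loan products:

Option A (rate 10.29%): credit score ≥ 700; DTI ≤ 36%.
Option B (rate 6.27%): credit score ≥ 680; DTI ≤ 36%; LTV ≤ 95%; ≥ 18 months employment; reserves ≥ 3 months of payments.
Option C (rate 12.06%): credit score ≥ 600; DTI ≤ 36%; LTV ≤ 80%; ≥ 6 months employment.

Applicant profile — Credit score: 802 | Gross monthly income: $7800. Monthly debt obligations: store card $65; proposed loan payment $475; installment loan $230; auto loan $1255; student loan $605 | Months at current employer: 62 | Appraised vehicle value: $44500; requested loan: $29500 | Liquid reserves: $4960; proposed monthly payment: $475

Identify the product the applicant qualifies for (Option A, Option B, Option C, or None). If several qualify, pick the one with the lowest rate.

Total debts = (65 + 475 + 230 + 1,255 + 605) = 2,630; DTI = 2,630/7,800 = 33.7%.
LTV = 29,500/44,500 = 66.3%.
Reserves = 4,960/475 = 10.4 months.
Option A: score 802 ≥ 700; DTI 33.7% ≤ 36% → qualifies.
Option B: score 802 ≥ 680; DTI 33.7% ≤ 36%; LTV 66.3% ≤ 95%; employment 62 ≥ 18 mo; reserves 10.4 ≥ 3 mo → qualifies.
Option C: score 802 ≥ 600; DTI 33.7% ≤ 36%; LTV 66.3% ≤ 80%; employment 62 ≥ 6 mo → qualifies.
Qualifying: Option A, Option B, Option C. Lowest rate is 6.27% → Option B.

Option B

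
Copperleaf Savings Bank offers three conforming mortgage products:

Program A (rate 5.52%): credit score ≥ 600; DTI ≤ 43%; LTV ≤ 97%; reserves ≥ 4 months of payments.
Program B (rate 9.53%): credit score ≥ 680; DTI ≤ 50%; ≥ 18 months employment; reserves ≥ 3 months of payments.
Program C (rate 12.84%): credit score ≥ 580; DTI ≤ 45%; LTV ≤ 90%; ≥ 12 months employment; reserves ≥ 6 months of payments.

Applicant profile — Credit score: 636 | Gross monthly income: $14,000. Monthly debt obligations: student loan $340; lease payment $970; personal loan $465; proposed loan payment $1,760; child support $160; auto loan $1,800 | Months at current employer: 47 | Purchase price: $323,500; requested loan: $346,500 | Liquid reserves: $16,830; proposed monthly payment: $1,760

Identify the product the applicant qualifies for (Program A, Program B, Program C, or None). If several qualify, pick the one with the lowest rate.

Total debts = (340 + 970 + 465 + 1,760 + 160 + 1,800) = 5,495; DTI = 5,495/14,000 = 39.2%.
LTV = 346,500/323,500 = 107.1%.
Reserves = 16,830/1,760 = 9.6 months.
Program A: score 636 ≥ 600; DTI 39.2% ≤ 43%; LTV 107.1% > 97%; reserves 9.6 ≥ 4 mo → does not qualify.
Program B: score 636 < 680; DTI 39.2% ≤ 50%; employment 47 ≥ 18 mo; reserves 9.6 ≥ 3 mo → does not qualify.
Program C: score 636 ≥ 580; DTI 39.2% ≤ 45%; LTV 107.1% > 90%; employment 47 ≥ 12 mo; reserves 9.6 ≥ 6 mo → does not qualify.

None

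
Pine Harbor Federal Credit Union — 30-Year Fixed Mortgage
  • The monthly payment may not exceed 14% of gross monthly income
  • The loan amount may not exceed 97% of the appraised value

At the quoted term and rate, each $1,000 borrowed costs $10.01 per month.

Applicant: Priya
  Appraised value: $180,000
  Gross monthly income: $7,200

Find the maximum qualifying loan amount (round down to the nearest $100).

Payment cap: 14% × $7,200 = $1,008/month.
At $10.01 per $1,000, that supports 1,008/10.01 × 1,000 ≈ $100,699 → $100,600.
LTV cap: 97% × $180,000 = $174,600 → $174,600.
Binding constraint: payment-to-income.

$100,600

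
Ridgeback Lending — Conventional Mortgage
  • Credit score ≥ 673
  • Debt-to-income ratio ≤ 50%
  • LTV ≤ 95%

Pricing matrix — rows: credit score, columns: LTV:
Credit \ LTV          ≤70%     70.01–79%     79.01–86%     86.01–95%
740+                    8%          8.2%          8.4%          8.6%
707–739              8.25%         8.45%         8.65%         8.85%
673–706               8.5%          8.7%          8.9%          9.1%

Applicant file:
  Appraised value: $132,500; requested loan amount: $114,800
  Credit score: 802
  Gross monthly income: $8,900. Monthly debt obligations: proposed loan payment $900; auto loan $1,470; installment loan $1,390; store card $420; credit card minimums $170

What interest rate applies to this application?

8.6%

Credit score 802 ≥ 673; Total monthly debts = (900 + 1,470 + 1,390 + 420 + 170) = 4,350. Debt-to-income = 4,350/8,900 = 48.9% — meets 50% limit
LTV = 114,800/132,500 = 86.6% ≤ 95%
Row: 802 falls in 740+. Column: 86.6% falls in 86.01–95%. Rate = 8.6%.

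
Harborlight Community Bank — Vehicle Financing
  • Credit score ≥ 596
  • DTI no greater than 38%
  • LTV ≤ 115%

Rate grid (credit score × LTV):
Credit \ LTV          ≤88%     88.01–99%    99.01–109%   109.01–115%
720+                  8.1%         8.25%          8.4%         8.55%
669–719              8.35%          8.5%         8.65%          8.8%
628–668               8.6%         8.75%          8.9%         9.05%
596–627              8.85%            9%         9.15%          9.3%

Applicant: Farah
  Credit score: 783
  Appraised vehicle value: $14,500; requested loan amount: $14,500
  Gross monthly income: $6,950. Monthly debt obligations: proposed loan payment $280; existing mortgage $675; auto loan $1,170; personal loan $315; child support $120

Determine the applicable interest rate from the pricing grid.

Credit score 783 ≥ 596; Total monthly debts = (280 + 675 + 1,170 + 315 + 120) = 2,560. Debt-to-income = 2,560/6,950 = 36.8% — meets 38% limit
LTV: 14,500 ÷ 14,500 = 100%, within 115% cap
Row: 783 falls in 720+. Column: 100% falls in 99.01–109%. Rate = 8.4%.

8.4%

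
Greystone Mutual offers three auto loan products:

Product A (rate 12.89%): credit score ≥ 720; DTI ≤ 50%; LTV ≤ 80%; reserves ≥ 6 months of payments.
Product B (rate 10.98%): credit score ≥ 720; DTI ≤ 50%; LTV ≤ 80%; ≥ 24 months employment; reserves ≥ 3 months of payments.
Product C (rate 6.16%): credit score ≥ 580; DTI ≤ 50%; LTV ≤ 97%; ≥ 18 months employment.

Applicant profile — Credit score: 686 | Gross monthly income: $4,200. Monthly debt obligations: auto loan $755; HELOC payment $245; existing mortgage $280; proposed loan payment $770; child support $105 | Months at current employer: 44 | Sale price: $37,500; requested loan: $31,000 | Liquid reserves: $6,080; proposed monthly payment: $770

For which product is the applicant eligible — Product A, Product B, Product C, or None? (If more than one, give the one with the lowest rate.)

Total debts = (755 + 245 + 280 + 770 + 105) = 2,155; DTI = 2,155/4,200 = 51.3%.
LTV = 31,000/37,500 = 82.7%.
Reserves = 6,080/770 = 7.9 months.
Product A: score 686 < 720; DTI 51.3% > 50%; LTV 82.7% > 80%; reserves 7.9 ≥ 6 mo → does not qualify.
Product B: score 686 < 720; DTI 51.3% > 50%; LTV 82.7% > 80%; employment 44 ≥ 24 mo; reserves 7.9 ≥ 3 mo → does not qualify.
Product C: score 686 ≥ 580; DTI 51.3% > 50%; LTV 82.7% ≤ 97%; employment 44 ≥ 18 mo → does not qualify.

None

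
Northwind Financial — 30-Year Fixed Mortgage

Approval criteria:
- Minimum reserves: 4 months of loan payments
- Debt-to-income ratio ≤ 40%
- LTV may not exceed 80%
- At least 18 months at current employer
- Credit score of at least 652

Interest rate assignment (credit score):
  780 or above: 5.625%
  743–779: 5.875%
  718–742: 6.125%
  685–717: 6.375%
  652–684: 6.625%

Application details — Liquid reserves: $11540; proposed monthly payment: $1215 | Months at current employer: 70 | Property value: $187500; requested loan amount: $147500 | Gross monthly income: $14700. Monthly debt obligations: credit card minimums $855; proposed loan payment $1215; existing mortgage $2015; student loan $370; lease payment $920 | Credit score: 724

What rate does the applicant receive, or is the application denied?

Credit score 724 ≥ 652 (meets minimum)
Liquid reserves cover 11,540/1,215 = 9.5 months — ≥ 4 required
Employment 70 ≥ 18 months
LTV = 147,500/187,500 = 78.7% ≤ 80%
Total monthly debts = (855 + 1,215 + 2,015 + 370 + 920) = 5,375. DTI = 5,375/14,700 = 36.6% ≤ 40%
All requirements met. Score 724 falls in the 718–742 tier → 6.125%.

Approved at 6.125%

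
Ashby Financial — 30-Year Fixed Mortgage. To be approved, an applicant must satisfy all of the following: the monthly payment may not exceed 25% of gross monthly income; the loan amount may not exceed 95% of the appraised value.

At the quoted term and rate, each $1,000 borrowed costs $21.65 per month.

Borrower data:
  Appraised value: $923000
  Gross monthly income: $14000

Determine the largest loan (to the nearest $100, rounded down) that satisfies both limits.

Payment cap: 25% × $14,000 = $3,500/month.
At $21.65 per $1,000, that supports 3,500/21.65 × 1,000 ≈ $161,662 → $161,600.
LTV cap: 95% × $923,000 = $876,850 → $876,800.
Binding constraint: payment-to-income.

$161,600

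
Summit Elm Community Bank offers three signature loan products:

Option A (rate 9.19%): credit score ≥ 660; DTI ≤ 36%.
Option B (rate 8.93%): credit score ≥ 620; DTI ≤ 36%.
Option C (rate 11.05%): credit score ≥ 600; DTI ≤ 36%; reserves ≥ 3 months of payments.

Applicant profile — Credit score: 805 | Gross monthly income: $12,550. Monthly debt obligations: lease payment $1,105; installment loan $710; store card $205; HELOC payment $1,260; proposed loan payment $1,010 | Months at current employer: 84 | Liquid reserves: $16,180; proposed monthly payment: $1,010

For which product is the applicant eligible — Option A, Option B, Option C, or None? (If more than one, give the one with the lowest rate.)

Total debts = (1,105 + 710 + 205 + 1,260 + 1,010) = 4,290; DTI = 4,290/12,550 = 34.2%.
Reserves = 16,180/1,010 = 16.0 months.
Option A: score 805 ≥ 660; DTI 34.2% ≤ 36% → qualifies.
Option B: score 805 ≥ 620; DTI 34.2% ≤ 36% → qualifies.
Option C: score 805 ≥ 600; DTI 34.2% ≤ 36%; reserves 16.0 ≥ 3 mo → qualifies.
Qualifying: Option A, Option B, Option C. Lowest rate is 8.93% → Option B.

Option B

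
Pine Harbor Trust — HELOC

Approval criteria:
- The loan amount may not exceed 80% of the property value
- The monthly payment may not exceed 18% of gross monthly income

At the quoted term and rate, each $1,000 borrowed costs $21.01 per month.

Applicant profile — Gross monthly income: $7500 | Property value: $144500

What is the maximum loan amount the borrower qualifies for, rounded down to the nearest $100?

Payment cap: 18% × $7,500 = $1,350/month.
At $21.01 per $1,000, that supports 1,350/21.01 × 1,000 ≈ $64,255 → $64,200.
LTV cap: 80% × $144,500 = $115,600 → $115,600.
Binding constraint: payment-to-income.

$64,200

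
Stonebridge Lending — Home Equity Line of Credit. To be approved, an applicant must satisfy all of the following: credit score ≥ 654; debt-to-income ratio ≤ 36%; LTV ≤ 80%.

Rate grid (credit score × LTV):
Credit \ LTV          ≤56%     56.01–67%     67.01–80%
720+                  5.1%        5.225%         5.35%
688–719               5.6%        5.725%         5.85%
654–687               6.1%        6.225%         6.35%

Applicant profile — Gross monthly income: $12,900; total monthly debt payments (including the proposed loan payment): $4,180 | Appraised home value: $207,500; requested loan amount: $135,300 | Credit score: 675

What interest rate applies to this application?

Credit score 675 ≥ 654; DTI = 4,180/12,900 = 32.4% ≤ 36%
Loan-to-value = 135,300/207,500 = 65.2% — pass (80% max)
Score 675 is in the 654–687 band; LTV 65.2% is in the 56.01–67% band → 6.225%.

6.225%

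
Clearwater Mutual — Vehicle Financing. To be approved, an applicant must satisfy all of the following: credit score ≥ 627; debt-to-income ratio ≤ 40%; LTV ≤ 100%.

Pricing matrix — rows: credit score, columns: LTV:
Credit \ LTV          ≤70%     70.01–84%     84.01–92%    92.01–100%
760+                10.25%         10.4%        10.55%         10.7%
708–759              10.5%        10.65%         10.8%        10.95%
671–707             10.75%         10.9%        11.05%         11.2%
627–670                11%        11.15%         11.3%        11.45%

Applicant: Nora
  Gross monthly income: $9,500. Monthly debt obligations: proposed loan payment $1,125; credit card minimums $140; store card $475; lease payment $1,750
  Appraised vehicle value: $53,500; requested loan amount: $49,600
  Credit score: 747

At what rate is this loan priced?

10.95%

Credit score 747 ≥ 627; Total monthly debts = (1,125 + 140 + 475 + 1,750) = 3,490. DTI: 3,490 ÷ 9,500 = 36.7%, within the 40% cap
LTV: 49,600 ÷ 53,500 = 92.7%, within 100% cap
Credit 747 → row 708–759; LTV 92.7% → column 92.01–100%. Grid cell → 10.95%.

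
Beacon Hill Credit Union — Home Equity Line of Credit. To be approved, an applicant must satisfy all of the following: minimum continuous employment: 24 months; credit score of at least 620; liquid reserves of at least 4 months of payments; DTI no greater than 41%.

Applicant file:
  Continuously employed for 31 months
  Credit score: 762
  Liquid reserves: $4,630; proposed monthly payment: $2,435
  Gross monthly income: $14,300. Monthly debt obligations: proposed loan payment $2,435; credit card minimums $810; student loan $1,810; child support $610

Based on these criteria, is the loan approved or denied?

Denied

Employment 31 ≥ 24 months
Credit score 762 ≥ 620 (meets)
Reserves = 4,630/2,435 = 1.9 months < 4
Total monthly debts = (2,435 + 810 + 1,810 + 610) = 5,665. DTI: 5,665 ÷ 14,300 = 39.6%, within the 41% cap
Fails on reserves.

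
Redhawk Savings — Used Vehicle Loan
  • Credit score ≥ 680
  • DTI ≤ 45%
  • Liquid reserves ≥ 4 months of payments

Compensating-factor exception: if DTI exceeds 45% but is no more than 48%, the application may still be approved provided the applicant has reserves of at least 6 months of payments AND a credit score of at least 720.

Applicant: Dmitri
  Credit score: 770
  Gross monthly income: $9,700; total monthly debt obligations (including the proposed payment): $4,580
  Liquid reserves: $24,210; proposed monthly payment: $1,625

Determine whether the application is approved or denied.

Credit score 770 ≥ 680 (meets base)
DTI: 4,580 ÷ 9,700 = 47.2%, over the 45% base limit.
Reserves: 24,210 ÷ 1,625 = 14.9 months (meets 4-month minimum)
DTI 47.2% is within the 45%–48% exception band; checking compensating factors.
Override check — reserves: 14.9 mo (ok); score: 770 (ok).
Both compensating conditions met → exception applies.

Approved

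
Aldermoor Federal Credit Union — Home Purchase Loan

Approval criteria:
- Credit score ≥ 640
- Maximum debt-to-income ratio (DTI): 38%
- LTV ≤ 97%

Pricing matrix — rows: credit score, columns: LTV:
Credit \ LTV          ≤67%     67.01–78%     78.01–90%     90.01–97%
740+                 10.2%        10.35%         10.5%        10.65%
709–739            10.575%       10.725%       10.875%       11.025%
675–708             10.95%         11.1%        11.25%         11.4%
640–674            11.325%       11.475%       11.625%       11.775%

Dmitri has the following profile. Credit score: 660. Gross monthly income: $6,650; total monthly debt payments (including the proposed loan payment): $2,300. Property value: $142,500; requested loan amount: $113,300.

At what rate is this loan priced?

Credit score 660 ≥ 640; DTI = 2,300/6,650 = 34.6% ≤ 38%
LTV: 113,300 ÷ 142,500 = 79.5%, within 97% cap
Row: 660 falls in 640–674. Column: 79.5% falls in 78.01–90%. Rate = 11.625%.

11.625%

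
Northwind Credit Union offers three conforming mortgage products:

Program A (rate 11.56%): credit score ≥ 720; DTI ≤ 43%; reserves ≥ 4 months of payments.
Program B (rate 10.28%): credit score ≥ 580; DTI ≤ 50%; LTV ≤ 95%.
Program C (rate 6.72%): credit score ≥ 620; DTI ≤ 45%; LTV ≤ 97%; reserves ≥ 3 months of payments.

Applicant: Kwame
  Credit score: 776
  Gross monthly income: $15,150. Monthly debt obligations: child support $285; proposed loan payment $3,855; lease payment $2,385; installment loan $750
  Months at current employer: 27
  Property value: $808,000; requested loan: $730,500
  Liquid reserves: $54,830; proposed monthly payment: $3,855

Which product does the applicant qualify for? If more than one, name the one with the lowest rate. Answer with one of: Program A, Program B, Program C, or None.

Program B

Total debts = (285 + 3,855 + 2,385 + 750) = 7,275; DTI = 7,275/15,150 = 48%.
LTV = 730,500/808,000 = 90.4%.
Reserves = 54,830/3,855 = 14.2 months.
Program A: score 776 ≥ 720; DTI 48% > 43%; reserves 14.2 ≥ 4 mo → does not qualify.
Program B: score 776 ≥ 580; DTI 48% ≤ 50%; LTV 90.4% ≤ 95% → qualifies.
Program C: score 776 ≥ 620; DTI 48% > 45%; LTV 90.4% ≤ 97%; reserves 14.2 ≥ 3 mo → does not qualify.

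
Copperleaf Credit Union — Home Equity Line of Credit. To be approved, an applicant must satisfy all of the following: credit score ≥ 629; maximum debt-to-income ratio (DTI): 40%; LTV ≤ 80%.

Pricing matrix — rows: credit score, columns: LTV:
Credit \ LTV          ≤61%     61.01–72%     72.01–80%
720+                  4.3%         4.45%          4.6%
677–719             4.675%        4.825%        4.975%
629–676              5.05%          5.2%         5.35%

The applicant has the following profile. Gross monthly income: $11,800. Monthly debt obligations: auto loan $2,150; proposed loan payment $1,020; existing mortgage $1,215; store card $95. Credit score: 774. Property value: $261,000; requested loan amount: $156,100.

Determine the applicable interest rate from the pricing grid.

Credit score 774 ≥ 629; Total monthly debts = (2,150 + 1,020 + 1,215 + 95) = 4,480. DTI = 4,480/11,800 = 38% ≤ 40%
LTV = 156,100/261,000 = 59.8% ≤ 80%
Score 774 is in the 720+ band; LTV 59.8% is in the ≤61% band → 4.3%.

4.3%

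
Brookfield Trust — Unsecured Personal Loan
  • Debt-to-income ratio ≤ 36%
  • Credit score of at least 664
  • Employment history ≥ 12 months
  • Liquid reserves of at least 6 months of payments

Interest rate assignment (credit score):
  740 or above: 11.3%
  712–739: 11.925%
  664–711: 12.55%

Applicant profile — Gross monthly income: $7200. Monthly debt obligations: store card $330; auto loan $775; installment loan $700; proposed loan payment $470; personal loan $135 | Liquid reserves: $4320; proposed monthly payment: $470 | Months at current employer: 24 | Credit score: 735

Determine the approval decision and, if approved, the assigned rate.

Approved at 11.925%

Credit score 735 ≥ 664 (meets minimum)
Employment 24 ≥ 12 months
Total monthly debts = (330 + 775 + 700 + 470 + 135) = 2,410. Debt-to-income = 2,410/7,200 = 33.5% — meets 36% limit
Reserves: 4,320 ÷ 470 = 9.2 months (meets 6-month minimum)
All requirements met. Score 735 falls in the 712–739 tier → 11.925%.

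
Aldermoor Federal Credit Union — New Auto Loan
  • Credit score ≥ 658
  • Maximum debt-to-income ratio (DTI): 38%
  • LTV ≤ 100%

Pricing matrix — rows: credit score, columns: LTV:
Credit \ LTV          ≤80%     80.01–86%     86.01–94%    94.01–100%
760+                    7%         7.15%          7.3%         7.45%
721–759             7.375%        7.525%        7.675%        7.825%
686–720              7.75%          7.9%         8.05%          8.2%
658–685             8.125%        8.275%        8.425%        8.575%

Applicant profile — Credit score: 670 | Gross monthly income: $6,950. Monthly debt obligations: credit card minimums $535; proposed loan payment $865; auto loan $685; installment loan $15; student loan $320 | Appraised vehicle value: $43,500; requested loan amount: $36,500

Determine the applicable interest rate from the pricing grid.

Credit score 670 ≥ 658; Total monthly debts = (535 + 865 + 685 + 15 + 320) = 2,420. Debt-to-income = 2,420/6,950 = 34.8% — meets 38% limit
Loan-to-value = 36,500/43,500 = 83.9% — pass (100% max)
Row: 670 falls in 658–685. Column: 83.9% falls in 80.01–86%. Rate = 8.275%.

8.275%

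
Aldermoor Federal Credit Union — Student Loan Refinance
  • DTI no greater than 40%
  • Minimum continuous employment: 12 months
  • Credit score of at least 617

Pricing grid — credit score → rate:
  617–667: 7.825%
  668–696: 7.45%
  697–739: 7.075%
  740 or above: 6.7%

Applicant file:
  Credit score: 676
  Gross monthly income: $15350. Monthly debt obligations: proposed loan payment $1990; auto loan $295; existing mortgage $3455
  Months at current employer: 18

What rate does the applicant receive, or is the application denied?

Approved at 7.45%

Credit score 676 ≥ 617 (meets minimum)
Total monthly debts = (1,990 + 295 + 3,455) = 5,740. Debt-to-income = 5,740/15,350 = 37.4% — meets 40% limit
Employment 18 ≥ 12 months
All requirements met. Score 676 falls in the 668–696 tier → 7.45%.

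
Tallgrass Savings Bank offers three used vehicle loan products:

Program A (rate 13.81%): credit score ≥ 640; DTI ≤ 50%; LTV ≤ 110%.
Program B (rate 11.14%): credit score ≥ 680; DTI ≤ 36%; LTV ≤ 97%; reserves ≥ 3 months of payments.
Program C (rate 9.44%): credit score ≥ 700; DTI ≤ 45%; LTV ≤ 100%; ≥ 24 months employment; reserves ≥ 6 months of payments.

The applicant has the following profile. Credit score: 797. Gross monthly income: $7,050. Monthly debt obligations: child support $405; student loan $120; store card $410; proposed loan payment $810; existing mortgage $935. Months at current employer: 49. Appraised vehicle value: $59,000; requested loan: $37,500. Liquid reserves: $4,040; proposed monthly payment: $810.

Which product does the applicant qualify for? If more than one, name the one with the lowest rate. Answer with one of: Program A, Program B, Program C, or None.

Total debts = (405 + 120 + 410 + 810 + 935) = 2,680; DTI = 2,680/7,050 = 38%.
LTV = 37,500/59,000 = 63.6%.
Reserves = 4,040/810 = 5.0 months.
Program A: score 797 ≥ 640; DTI 38% ≤ 50%; LTV 63.6% ≤ 110% → qualifies.
Program B: score 797 ≥ 680; DTI 38% > 36%; LTV 63.6% ≤ 97%; reserves 5.0 ≥ 3 mo → does not qualify.
Program C: score 797 ≥ 700; DTI 38% ≤ 45%; LTV 63.6% ≤ 100%; employment 49 ≥ 24 mo; reserves 5.0 < 6 mo → does not qualify.

Program A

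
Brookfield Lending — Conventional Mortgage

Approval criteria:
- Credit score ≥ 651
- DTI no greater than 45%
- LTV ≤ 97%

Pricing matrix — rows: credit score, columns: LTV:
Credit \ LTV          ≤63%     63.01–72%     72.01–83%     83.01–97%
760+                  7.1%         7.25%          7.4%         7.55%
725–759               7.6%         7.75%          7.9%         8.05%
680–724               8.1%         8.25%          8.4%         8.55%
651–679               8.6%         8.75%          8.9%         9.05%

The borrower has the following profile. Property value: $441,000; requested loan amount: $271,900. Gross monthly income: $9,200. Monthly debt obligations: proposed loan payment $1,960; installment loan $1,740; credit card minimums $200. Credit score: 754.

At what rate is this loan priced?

7.6%

Credit score 754 ≥ 651; Total monthly debts = (1,960 + 1,740 + 200) = 3,900. DTI = 3,900/9,200 = 42.4% ≤ 45%
LTV: 271,900 ÷ 441,000 = 61.7%, within 97% cap
Score 754 is in the 725–759 band; LTV 61.7% is in the ≤63% band → 7.6%.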